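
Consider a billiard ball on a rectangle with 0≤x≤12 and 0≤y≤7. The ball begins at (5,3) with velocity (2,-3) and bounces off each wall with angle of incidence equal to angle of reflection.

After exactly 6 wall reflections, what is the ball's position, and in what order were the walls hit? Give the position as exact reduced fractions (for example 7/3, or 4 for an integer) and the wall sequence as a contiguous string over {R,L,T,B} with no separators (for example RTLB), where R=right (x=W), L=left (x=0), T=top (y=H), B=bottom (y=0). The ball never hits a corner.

1. t=1 → B at (7,0); v=(2,3)
2. t=7/3 → T at (35/3,7); v=(2,-3)
3. t=1/6 → R at (12,13/2); v=(-2,-3)
4. t=13/6 → B at (23/3,0); v=(-2,3)
5. t=7/3 → T at (3,7); v=(-2,-3)
6. t=3/2 → L at (0,5/2); v=(2,-3)

Final position: (0,5/2)
Wall sequence: BTRBTL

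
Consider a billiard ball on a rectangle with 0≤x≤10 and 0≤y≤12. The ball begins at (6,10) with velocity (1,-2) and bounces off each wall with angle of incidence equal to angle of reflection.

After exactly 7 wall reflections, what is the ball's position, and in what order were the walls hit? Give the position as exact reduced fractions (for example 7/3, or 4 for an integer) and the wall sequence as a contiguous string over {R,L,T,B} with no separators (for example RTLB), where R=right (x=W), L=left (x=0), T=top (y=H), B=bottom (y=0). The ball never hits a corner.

1. t=4 → R at (10,2); v=(-1,-2)
2. t=1 → B at (9,0); v=(-1,2)
3. t=6 → T at (3,12); v=(-1,-2)
4. t=3 → L at (0,6); v=(1,-2)
5. t=3 → B at (3,0); v=(1,2)
6. t=6 → T at (9,12); v=(1,-2)
7. t=1 → R at (10,10); v=(-1,-2)

Final position: (10,10)
Wall sequence: RBTLBTR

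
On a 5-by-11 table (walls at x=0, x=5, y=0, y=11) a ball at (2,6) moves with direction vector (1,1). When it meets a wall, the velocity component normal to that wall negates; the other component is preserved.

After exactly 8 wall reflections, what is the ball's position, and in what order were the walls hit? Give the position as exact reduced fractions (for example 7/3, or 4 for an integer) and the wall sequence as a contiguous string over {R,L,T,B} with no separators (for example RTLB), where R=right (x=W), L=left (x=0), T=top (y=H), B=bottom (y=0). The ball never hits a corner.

Final position: (1,11)
Wall sequence: RTLRBLRT

1. t=3 → R at (5,9); v=(-1,1)
2. t=2 → T at (3,11); v=(-1,-1)
3. t=3 → L at (0,8); v=(1,-1)
4. t=5 → R at (5,3); v=(-1,-1)
5. t=3 → B at (2,0); v=(-1,1)
6. t=2 → L at (0,2); v=(1,1)
7. t=5 → R at (5,7); v=(-1,1)
8. t=4 → T at (1,11); v=(-1,-1)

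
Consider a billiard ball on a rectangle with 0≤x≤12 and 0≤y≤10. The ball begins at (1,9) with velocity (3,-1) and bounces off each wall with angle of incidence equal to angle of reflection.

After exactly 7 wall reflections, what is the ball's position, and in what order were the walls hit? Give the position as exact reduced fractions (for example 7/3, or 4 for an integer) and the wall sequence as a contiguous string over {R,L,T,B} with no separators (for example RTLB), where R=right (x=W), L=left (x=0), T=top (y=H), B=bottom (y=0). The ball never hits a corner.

Final position: (12,28/3)
Wall sequence: RLBRLTR

1. t=11/3 → R at (12,16/3); v=(-3,-1)
2. t=4 → L at (0,4/3); v=(3,-1)
3. t=4/3 → B at (4,0); v=(3,1)
4. t=8/3 → R at (12,8/3); v=(-3,1)
5. t=4 → L at (0,20/3); v=(3,1)
6. t=10/3 → T at (10,10); v=(3,-1)
7. t=2/3 → R at (12,28/3); v=(-3,-1)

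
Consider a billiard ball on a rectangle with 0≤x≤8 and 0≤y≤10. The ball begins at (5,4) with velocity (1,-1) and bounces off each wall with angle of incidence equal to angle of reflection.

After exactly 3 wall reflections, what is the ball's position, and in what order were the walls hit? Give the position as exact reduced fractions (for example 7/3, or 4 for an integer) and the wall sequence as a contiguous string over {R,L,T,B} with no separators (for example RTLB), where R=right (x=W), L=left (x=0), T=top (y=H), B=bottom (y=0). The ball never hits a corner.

1. t=3 → R at (8,1); v=(-1,-1)
2. t=1 → B at (7,0); v=(-1,1)
3. t=7 → L at (0,7); v=(1,1)

Final position: (0,7)
Wall sequence: RBL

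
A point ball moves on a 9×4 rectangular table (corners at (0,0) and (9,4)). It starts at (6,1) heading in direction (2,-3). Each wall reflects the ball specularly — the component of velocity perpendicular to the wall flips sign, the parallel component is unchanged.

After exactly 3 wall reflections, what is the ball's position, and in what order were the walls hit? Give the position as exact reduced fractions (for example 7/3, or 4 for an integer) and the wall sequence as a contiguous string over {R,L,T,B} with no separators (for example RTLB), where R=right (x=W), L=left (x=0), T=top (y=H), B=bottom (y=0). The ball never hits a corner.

Final position: (26/3,4)
Wall sequence: BRT

1. t=1/3 → B at (20/3,0); v=(2,3)
2. t=7/6 → R at (9,7/2); v=(-2,3)
3. t=1/6 → T at (26/3,4); v=(-2,-3)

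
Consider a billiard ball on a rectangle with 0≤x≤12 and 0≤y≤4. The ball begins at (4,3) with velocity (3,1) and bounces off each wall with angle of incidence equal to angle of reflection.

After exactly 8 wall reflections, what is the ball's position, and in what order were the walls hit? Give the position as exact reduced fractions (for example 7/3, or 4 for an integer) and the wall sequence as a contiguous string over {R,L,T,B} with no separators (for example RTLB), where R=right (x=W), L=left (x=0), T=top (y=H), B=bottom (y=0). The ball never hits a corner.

1. t=1 → T at (7,4); v=(3,-1)
2. t=5/3 → R at (12,7/3); v=(-3,-1)
3. t=7/3 → B at (5,0); v=(-3,1)
4. t=5/3 → L at (0,5/3); v=(3,1)
5. t=7/3 → T at (7,4); v=(3,-1)
6. t=5/3 → R at (12,7/3); v=(-3,-1)
7. t=7/3 → B at (5,0); v=(-3,1)
8. t=5/3 → L at (0,5/3); v=(3,1)

Final position: (0,5/3)
Wall sequence: TRBLTRBL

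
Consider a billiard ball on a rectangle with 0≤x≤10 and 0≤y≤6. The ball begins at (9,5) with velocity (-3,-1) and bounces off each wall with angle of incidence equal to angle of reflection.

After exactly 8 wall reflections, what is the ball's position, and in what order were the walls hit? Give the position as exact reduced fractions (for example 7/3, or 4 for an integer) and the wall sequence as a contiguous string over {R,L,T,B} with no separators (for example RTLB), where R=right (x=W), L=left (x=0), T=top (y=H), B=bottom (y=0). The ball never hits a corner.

Final position: (2,0)
Wall sequence: LBRLTRLB

1. t=3 → L at (0,2); v=(3,-1)
2. t=2 → B at (6,0); v=(3,1)
3. t=4/3 → R at (10,4/3); v=(-3,1)
4. t=10/3 → L at (0,14/3); v=(3,1)
5. t=4/3 → T at (4,6); v=(3,-1)
6. t=2 → R at (10,4); v=(-3,-1)
7. t=10/3 → L at (0,2/3); v=(3,-1)
8. t=2/3 → B at (2,0); v=(3,1)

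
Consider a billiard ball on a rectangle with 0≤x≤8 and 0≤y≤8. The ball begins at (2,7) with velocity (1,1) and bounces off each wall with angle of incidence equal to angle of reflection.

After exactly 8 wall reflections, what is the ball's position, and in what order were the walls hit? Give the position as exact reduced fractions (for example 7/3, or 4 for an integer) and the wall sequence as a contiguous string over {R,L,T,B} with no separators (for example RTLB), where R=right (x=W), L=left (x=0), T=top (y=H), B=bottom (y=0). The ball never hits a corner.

1. t=1 → T at (3,8); v=(1,-1)
2. t=5 → R at (8,3); v=(-1,-1)
3. t=3 → B at (5,0); v=(-1,1)
4. t=5 → L at (0,5); v=(1,1)
5. t=3 → T at (3,8); v=(1,-1)
6. t=5 → R at (8,3); v=(-1,-1)
7. t=3 → B at (5,0); v=(-1,1)
8. t=5 → L at (0,5); v=(1,1)

Final position: (0,5)
Wall sequence: TRBLTRBL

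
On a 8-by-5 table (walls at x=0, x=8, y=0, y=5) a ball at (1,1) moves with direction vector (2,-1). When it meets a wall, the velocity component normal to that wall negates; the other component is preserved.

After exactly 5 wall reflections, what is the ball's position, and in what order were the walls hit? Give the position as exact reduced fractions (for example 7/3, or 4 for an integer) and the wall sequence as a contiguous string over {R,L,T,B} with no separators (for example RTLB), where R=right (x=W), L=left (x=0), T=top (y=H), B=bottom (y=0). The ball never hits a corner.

Final position: (7,0)
Wall sequence: BRTLB

1. t=1 → B at (3,0); v=(2,1)
2. t=5/2 → R at (8,5/2); v=(-2,1)
3. t=5/2 → T at (3,5); v=(-2,-1)
4. t=3/2 → L at (0,7/2); v=(2,-1)
5. t=7/2 → B at (7,0); v=(2,1)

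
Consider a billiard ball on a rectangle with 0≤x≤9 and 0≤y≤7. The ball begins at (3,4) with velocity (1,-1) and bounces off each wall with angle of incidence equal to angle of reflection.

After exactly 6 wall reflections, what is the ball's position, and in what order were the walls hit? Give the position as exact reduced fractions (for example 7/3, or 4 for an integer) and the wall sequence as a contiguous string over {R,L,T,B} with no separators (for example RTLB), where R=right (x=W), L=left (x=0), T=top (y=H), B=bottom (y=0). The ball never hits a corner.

1. t=4 → B at (7,0); v=(1,1)
2. t=2 → R at (9,2); v=(-1,1)
3. t=5 → T at (4,7); v=(-1,-1)
4. t=4 → L at (0,3); v=(1,-1)
5. t=3 → B at (3,0); v=(1,1)
6. t=6 → R at (9,6); v=(-1,1)

Final position: (9,6)
Wall sequence: BRTLBR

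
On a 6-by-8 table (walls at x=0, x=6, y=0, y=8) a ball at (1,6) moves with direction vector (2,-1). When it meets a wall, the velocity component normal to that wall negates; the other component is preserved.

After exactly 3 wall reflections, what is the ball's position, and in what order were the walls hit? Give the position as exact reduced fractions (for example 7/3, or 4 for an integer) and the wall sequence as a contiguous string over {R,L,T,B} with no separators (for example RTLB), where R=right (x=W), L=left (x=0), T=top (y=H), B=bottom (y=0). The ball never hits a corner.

Final position: (1,0)
Wall sequence: RLB

1. t=5/2 → R at (6,7/2); v=(-2,-1)
2. t=3 → L at (0,1/2); v=(2,-1)
3. t=1/2 → B at (1,0); v=(2,1)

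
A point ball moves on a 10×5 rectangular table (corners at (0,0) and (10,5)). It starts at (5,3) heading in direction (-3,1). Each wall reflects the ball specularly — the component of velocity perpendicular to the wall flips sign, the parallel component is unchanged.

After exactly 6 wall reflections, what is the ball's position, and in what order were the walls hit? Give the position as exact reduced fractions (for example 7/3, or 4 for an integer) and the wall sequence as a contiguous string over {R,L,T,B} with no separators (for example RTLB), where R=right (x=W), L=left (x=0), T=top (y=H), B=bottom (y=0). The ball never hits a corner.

1. t=5/3 → L at (0,14/3); v=(3,1)
2. t=1/3 → T at (1,5); v=(3,-1)
3. t=3 → R at (10,2); v=(-3,-1)
4. t=2 → B at (4,0); v=(-3,1)
5. t=4/3 → L at (0,4/3); v=(3,1)
6. t=10/3 → R at (10,14/3); v=(-3,1)

Final position: (10,14/3)
Wall sequence: LTRBLR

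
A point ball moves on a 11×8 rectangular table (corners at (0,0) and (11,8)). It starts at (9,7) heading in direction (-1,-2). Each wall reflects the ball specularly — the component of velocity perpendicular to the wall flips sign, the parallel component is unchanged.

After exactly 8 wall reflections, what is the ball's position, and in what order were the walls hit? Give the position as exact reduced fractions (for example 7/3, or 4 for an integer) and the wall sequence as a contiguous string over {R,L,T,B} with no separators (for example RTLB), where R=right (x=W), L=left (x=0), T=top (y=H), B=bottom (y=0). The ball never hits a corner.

Final position: (15/2,8)
Wall sequence: BTLBTBRT

1. t=7/2 → B at (11/2,0); v=(-1,2)
2. t=4 → T at (3/2,8); v=(-1,-2)
3. t=3/2 → L at (0,5); v=(1,-2)
4. t=5/2 → B at (5/2,0); v=(1,2)
5. t=4 → T at (13/2,8); v=(1,-2)
6. t=4 → B at (21/2,0); v=(1,2)
7. t=1/2 → R at (11,1); v=(-1,2)
8. t=7/2 → T at (15/2,8); v=(-1,-2)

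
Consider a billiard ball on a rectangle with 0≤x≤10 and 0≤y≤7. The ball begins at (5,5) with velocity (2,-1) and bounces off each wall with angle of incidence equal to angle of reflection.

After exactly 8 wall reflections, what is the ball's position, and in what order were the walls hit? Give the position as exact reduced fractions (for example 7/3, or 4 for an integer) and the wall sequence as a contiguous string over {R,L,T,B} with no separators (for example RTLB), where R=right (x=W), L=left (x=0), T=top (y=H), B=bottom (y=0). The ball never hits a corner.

Final position: (10,7/2)
Wall sequence: RBLTRLBR

1. t=5/2 → R at (10,5/2); v=(-2,-1)
2. t=5/2 → B at (5,0); v=(-2,1)
3. t=5/2 → L at (0,5/2); v=(2,1)
4. t=9/2 → T at (9,7); v=(2,-1)
5. t=1/2 → R at (10,13/2); v=(-2,-1)
6. t=5 → L at (0,3/2); v=(2,-1)
7. t=3/2 → B at (3,0); v=(2,1)
8. t=7/2 → R at (10,7/2); v=(-2,1)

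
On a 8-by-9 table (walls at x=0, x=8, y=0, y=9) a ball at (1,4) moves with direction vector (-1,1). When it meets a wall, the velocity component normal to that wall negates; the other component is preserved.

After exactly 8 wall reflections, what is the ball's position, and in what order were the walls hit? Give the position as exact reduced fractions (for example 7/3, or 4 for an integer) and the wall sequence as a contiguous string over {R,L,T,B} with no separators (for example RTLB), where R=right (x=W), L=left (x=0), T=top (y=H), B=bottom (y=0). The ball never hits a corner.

Final position: (1,0)
Wall sequence: LTRBLTRB

1. t=1 → L at (0,5); v=(1,1)
2. t=4 → T at (4,9); v=(1,-1)
3. t=4 → R at (8,5); v=(-1,-1)
4. t=5 → B at (3,0); v=(-1,1)
5. t=3 → L at (0,3); v=(1,1)
6. t=6 → T at (6,9); v=(1,-1)
7. t=2 → R at (8,7); v=(-1,-1)
8. t=7 → B at (1,0); v=(-1,1)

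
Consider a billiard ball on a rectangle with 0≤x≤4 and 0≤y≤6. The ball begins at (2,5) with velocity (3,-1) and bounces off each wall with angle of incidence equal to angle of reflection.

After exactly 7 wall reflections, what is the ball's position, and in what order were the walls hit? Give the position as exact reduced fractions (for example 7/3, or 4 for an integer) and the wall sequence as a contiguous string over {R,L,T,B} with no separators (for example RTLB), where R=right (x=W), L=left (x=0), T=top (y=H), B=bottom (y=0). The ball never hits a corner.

1. t=2/3 → R at (4,13/3); v=(-3,-1)
2. t=4/3 → L at (0,3); v=(3,-1)
3. t=4/3 → R at (4,5/3); v=(-3,-1)
4. t=4/3 → L at (0,1/3); v=(3,-1)
5. t=1/3 → B at (1,0); v=(3,1)
6. t=1 → R at (4,1); v=(-3,1)
7. t=4/3 → L at (0,7/3); v=(3,1)

Final position: (0,7/3)
Wall sequence: RLRLBRL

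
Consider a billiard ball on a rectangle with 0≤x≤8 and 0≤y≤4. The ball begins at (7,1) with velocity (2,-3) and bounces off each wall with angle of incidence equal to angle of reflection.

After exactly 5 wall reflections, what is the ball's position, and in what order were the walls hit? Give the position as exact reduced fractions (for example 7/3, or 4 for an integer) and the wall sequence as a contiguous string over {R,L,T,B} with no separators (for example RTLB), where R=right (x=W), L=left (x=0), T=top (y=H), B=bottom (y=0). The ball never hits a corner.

1. t=1/3 → B at (23/3,0); v=(2,3)
2. t=1/6 → R at (8,1/2); v=(-2,3)
3. t=7/6 → T at (17/3,4); v=(-2,-3)
4. t=4/3 → B at (3,0); v=(-2,3)
5. t=4/3 → T at (1/3,4); v=(-2,-3)

Final position: (1/3,4)
Wall sequence: BRTBT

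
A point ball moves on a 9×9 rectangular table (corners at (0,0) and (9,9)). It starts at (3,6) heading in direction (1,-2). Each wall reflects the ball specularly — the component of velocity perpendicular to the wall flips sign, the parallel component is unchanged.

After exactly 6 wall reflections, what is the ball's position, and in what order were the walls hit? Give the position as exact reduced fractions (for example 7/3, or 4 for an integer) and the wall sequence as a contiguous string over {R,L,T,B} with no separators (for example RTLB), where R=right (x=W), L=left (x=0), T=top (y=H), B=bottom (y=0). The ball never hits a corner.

Final position: (3/2,9)
Wall sequence: BRTBLT

1. t=3 → B at (6,0); v=(1,2)
2. t=3 → R at (9,6); v=(-1,2)
3. t=3/2 → T at (15/2,9); v=(-1,-2)
4. t=9/2 → B at (3,0); v=(-1,2)
5. t=3 → L at (0,6); v=(1,2)
6. t=3/2 → T at (3/2,9); v=(1,-2)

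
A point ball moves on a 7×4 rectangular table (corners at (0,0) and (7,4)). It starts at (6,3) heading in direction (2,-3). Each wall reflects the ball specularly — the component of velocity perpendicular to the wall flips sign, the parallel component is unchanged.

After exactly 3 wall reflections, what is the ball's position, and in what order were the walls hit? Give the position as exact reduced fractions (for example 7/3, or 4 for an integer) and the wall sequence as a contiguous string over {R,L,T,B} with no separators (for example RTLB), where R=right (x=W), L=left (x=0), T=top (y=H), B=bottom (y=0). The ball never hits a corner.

1. t=1/2 → R at (7,3/2); v=(-2,-3)
2. t=1/2 → B at (6,0); v=(-2,3)
3. t=4/3 → T at (10/3,4); v=(-2,-3)

Final position: (10/3,4)
Wall sequence: RBT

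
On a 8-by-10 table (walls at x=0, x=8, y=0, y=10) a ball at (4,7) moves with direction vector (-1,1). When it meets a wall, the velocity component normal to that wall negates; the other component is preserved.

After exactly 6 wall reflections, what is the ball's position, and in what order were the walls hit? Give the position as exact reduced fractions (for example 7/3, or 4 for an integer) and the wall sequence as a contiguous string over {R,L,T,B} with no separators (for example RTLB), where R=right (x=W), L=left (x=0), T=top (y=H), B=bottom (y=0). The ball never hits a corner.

1. t=3 → T at (1,10); v=(-1,-1)
2. t=1 → L at (0,9); v=(1,-1)
3. t=8 → R at (8,1); v=(-1,-1)
4. t=1 → B at (7,0); v=(-1,1)
5. t=7 → L at (0,7); v=(1,1)
6. t=3 → T at (3,10); v=(1,-1)

Final position: (3,10)
Wall sequence: TLRBLT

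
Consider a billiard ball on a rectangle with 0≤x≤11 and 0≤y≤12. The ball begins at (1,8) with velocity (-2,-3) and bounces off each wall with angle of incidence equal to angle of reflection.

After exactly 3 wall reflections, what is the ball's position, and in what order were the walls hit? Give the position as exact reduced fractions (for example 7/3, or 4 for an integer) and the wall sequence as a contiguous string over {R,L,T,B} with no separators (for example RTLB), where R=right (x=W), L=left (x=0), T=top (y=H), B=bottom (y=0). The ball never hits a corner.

Final position: (11,10)
Wall sequence: LBR

1. t=1/2 → L at (0,13/2); v=(2,-3)
2. t=13/6 → B at (13/3,0); v=(2,3)
3. t=10/3 → R at (11,10); v=(-2,3)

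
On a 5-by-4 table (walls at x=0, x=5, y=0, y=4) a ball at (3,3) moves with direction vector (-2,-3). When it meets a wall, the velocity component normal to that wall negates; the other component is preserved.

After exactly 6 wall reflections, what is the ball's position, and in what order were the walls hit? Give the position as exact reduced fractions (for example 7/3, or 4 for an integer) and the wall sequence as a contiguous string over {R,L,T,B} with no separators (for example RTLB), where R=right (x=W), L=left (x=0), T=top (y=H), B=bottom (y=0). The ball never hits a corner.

Final position: (3,4)
Wall sequence: BLTBRT

1. t=1 → B at (1,0); v=(-2,3)
2. t=1/2 → L at (0,3/2); v=(2,3)
3. t=5/6 → T at (5/3,4); v=(2,-3)
4. t=4/3 → B at (13/3,0); v=(2,3)
5. t=1/3 → R at (5,1); v=(-2,3)
6. t=1 → T at (3,4); v=(-2,-3)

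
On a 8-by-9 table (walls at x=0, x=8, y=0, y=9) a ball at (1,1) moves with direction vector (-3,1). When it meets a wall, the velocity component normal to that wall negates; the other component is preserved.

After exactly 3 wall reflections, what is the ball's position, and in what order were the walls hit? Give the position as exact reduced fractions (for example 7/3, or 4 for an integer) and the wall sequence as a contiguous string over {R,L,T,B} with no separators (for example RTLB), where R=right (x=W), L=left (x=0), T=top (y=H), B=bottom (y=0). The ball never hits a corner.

1. t=1/3 → L at (0,4/3); v=(3,1)
2. t=8/3 → R at (8,4); v=(-3,1)
3. t=8/3 → L at (0,20/3); v=(3,1)

Final position: (0,20/3)
Wall sequence: LRL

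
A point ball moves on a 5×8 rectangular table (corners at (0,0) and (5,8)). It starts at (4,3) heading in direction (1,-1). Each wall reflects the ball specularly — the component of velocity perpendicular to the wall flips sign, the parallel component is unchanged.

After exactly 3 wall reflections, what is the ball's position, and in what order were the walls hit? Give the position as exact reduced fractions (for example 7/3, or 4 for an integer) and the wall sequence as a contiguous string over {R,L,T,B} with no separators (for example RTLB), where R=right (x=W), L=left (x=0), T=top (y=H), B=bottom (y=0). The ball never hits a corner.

Final position: (0,3)
Wall sequence: RBL

1. t=1 → R at (5,2); v=(-1,-1)
2. t=2 → B at (3,0); v=(-1,1)
3. t=3 → L at (0,3); v=(1,1)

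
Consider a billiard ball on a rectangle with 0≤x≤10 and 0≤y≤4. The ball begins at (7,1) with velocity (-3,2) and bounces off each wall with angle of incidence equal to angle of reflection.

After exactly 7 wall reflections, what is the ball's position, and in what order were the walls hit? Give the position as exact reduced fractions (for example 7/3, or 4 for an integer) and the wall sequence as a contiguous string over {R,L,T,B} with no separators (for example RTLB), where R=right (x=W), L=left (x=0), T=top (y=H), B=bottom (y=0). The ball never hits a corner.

Final position: (0,3)
Wall sequence: TLBTRBL

1. t=3/2 → T at (5/2,4); v=(-3,-2)
2. t=5/6 → L at (0,7/3); v=(3,-2)
3. t=7/6 → B at (7/2,0); v=(3,2)
4. t=2 → T at (19/2,4); v=(3,-2)
5. t=1/6 → R at (10,11/3); v=(-3,-2)
6. t=11/6 → B at (9/2,0); v=(-3,2)
7. t=3/2 → L at (0,3); v=(3,2)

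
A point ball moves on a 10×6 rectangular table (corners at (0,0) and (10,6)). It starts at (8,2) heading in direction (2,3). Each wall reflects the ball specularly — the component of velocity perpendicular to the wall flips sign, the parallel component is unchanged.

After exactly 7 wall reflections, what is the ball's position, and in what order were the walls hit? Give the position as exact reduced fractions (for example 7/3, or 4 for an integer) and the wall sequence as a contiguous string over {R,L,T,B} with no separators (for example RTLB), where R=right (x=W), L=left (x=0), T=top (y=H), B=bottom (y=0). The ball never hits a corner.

Final position: (20/3,6)
Wall sequence: RTBTLBT

1. t=1 → R at (10,5); v=(-2,3)
2. t=1/3 → T at (28/3,6); v=(-2,-3)
3. t=2 → B at (16/3,0); v=(-2,3)
4. t=2 → T at (4/3,6); v=(-2,-3)
5. t=2/3 → L at (0,4); v=(2,-3)
6. t=4/3 → B at (8/3,0); v=(2,3)
7. t=2 → T at (20/3,6); v=(2,-3)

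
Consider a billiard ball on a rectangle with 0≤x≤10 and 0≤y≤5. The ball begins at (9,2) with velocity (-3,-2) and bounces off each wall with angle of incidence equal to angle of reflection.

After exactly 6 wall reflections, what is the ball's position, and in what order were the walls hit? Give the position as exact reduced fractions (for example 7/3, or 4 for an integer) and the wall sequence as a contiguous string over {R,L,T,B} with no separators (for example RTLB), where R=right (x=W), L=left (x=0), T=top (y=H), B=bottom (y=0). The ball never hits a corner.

1. t=1 → B at (6,0); v=(-3,2)
2. t=2 → L at (0,4); v=(3,2)
3. t=1/2 → T at (3/2,5); v=(3,-2)
4. t=5/2 → B at (9,0); v=(3,2)
5. t=1/3 → R at (10,2/3); v=(-3,2)
6. t=13/6 → T at (7/2,5); v=(-3,-2)

Final position: (7/2,5)
Wall sequence: BLTBRT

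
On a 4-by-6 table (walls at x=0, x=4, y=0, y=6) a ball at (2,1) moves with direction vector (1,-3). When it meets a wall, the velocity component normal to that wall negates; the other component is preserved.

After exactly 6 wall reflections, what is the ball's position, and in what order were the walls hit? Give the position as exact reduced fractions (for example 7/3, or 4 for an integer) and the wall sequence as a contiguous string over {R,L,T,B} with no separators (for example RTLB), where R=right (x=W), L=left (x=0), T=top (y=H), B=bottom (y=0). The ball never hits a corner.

Final position: (1/3,6)
Wall sequence: BRTBLT

1. t=1/3 → B at (7/3,0); v=(1,3)
2. t=5/3 → R at (4,5); v=(-1,3)
3. t=1/3 → T at (11/3,6); v=(-1,-3)
4. t=2 → B at (5/3,0); v=(-1,3)
5. t=5/3 → L at (0,5); v=(1,3)
6. t=1/3 → T at (1/3,6); v=(1,-3)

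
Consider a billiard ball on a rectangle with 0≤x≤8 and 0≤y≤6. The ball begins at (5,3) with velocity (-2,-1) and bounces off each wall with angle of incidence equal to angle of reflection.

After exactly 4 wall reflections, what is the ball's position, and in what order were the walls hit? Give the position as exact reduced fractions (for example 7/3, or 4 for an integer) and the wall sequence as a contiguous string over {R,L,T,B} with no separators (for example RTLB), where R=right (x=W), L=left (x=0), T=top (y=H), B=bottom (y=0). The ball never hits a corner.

1. t=5/2 → L at (0,1/2); v=(2,-1)
2. t=1/2 → B at (1,0); v=(2,1)
3. t=7/2 → R at (8,7/2); v=(-2,1)
4. t=5/2 → T at (3,6); v=(-2,-1)

Final position: (3,6)
Wall sequence: LBRT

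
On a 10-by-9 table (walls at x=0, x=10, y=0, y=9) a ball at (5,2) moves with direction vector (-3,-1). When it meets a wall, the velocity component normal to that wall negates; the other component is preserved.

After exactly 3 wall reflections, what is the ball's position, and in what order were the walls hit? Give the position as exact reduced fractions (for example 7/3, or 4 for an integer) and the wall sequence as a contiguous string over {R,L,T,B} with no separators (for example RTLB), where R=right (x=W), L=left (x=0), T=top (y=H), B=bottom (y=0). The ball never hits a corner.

1. t=5/3 → L at (0,1/3); v=(3,-1)
2. t=1/3 → B at (1,0); v=(3,1)
3. t=3 → R at (10,3); v=(-3,1)

Final position: (10,3)
Wall sequence: LBR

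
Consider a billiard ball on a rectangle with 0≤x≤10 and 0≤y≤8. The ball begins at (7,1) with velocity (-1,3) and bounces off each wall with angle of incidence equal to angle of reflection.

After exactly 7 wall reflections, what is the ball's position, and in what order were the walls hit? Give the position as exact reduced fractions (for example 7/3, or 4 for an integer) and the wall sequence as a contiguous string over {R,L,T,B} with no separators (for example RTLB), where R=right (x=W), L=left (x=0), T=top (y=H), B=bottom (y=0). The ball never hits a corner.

Final position: (26/3,0)
Wall sequence: TBLTBTB

1. t=7/3 → T at (14/3,8); v=(-1,-3)
2. t=8/3 → B at (2,0); v=(-1,3)
3. t=2 → L at (0,6); v=(1,3)
4. t=2/3 → T at (2/3,8); v=(1,-3)
5. t=8/3 → B at (10/3,0); v=(1,3)
6. t=8/3 → T at (6,8); v=(1,-3)
7. t=8/3 → B at (26/3,0); v=(1,3)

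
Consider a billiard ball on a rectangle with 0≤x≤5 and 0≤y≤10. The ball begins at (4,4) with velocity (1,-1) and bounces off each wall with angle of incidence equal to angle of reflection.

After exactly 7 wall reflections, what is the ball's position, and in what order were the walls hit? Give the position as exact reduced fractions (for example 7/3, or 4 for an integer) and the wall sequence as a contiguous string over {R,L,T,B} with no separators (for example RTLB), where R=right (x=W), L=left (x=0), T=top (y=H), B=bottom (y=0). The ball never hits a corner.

Final position: (5,3)
Wall sequence: RBLRTLR

1. t=1 → R at (5,3); v=(-1,-1)
2. t=3 → B at (2,0); v=(-1,1)
3. t=2 → L at (0,2); v=(1,1)
4. t=5 → R at (5,7); v=(-1,1)
5. t=3 → T at (2,10); v=(-1,-1)
6. t=2 → L at (0,8); v=(1,-1)
7. t=5 → R at (5,3); v=(-1,-1)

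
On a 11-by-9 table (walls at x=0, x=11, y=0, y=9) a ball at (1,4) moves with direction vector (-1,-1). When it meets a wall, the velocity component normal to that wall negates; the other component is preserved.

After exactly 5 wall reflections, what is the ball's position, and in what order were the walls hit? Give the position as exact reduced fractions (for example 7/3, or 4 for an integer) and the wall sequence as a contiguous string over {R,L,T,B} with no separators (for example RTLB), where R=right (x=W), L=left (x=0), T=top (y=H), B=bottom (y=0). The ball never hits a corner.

Final position: (1,0)
Wall sequence: LBRTB

1. t=1 → L at (0,3); v=(1,-1)
2. t=3 → B at (3,0); v=(1,1)
3. t=8 → R at (11,8); v=(-1,1)
4. t=1 → T at (10,9); v=(-1,-1)
5. t=9 → B at (1,0); v=(-1,1)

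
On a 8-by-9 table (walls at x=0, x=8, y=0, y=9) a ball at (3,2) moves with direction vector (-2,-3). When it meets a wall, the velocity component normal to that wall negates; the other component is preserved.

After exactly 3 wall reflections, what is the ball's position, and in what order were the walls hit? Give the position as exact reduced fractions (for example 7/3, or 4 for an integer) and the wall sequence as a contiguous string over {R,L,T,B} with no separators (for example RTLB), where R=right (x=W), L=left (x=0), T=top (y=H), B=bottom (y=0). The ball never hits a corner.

1. t=2/3 → B at (5/3,0); v=(-2,3)
2. t=5/6 → L at (0,5/2); v=(2,3)
3. t=13/6 → T at (13/3,9); v=(2,-3)

Final position: (13/3,9)
Wall sequence: BLT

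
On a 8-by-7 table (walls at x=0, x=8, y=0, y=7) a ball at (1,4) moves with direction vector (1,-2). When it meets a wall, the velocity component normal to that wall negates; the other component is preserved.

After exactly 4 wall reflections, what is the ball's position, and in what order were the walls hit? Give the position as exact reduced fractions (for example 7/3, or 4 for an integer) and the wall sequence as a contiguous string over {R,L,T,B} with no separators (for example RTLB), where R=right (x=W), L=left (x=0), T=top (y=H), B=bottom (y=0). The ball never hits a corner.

Final position: (6,0)
Wall sequence: BTRB

1. t=2 → B at (3,0); v=(1,2)
2. t=7/2 → T at (13/2,7); v=(1,-2)
3. t=3/2 → R at (8,4); v=(-1,-2)
4. t=2 → B at (6,0); v=(-1,2)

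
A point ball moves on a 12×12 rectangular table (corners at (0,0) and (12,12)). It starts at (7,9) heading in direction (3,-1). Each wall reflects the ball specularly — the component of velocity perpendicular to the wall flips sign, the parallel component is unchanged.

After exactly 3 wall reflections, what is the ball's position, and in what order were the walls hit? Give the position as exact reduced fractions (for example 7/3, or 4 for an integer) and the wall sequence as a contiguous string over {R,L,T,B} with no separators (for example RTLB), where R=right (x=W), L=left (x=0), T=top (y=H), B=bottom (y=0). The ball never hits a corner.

1. t=5/3 → R at (12,22/3); v=(-3,-1)
2. t=4 → L at (0,10/3); v=(3,-1)
3. t=10/3 → B at (10,0); v=(3,1)

Final position: (10,0)
Wall sequence: RLB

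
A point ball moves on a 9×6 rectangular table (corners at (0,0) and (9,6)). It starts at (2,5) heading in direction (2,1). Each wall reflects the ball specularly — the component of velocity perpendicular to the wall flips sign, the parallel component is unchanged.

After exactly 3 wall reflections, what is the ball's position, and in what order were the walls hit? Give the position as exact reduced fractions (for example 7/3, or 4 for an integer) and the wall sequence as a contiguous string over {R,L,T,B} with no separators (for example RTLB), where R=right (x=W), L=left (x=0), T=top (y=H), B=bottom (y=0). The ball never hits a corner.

Final position: (2,0)
Wall sequence: TRB

1. t=1 → T at (4,6); v=(2,-1)
2. t=5/2 → R at (9,7/2); v=(-2,-1)
3. t=7/2 → B at (2,0); v=(-2,1)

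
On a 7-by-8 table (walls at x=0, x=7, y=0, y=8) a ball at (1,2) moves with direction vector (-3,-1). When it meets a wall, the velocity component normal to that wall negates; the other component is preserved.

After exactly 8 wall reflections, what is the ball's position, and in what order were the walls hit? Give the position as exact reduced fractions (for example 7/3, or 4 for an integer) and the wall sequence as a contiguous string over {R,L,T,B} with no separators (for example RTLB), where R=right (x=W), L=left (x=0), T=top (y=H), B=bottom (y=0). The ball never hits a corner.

Final position: (7,6)
Wall sequence: LBRLRLTR

1. t=1/3 → L at (0,5/3); v=(3,-1)
2. t=5/3 → B at (5,0); v=(3,1)
3. t=2/3 → R at (7,2/3); v=(-3,1)
4. t=7/3 → L at (0,3); v=(3,1)
5. t=7/3 → R at (7,16/3); v=(-3,1)
6. t=7/3 → L at (0,23/3); v=(3,1)
7. t=1/3 → T at (1,8); v=(3,-1)
8. t=2 → R at (7,6); v=(-3,-1)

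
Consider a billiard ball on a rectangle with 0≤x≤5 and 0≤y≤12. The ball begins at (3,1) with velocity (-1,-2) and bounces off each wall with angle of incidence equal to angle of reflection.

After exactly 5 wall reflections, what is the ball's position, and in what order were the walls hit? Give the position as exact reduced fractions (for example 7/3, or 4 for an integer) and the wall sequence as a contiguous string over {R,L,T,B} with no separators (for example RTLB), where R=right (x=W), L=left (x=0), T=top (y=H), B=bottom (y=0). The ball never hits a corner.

1. t=1/2 → B at (5/2,0); v=(-1,2)
2. t=5/2 → L at (0,5); v=(1,2)
3. t=7/2 → T at (7/2,12); v=(1,-2)
4. t=3/2 → R at (5,9); v=(-1,-2)
5. t=9/2 → B at (1/2,0); v=(-1,2)

Final position: (1/2,0)
Wall sequence: BLTRB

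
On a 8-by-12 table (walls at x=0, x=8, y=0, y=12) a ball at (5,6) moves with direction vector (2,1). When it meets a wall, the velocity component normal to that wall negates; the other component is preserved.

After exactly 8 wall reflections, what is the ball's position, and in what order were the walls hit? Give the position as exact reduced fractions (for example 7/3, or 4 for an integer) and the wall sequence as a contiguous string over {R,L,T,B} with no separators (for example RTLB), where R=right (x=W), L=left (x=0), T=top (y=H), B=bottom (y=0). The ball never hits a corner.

1. t=3/2 → R at (8,15/2); v=(-2,1)
2. t=4 → L at (0,23/2); v=(2,1)
3. t=1/2 → T at (1,12); v=(2,-1)
4. t=7/2 → R at (8,17/2); v=(-2,-1)
5. t=4 → L at (0,9/2); v=(2,-1)
6. t=4 → R at (8,1/2); v=(-2,-1)
7. t=1/2 → B at (7,0); v=(-2,1)
8. t=7/2 → L at (0,7/2); v=(2,1)

Final position: (0,7/2)
Wall sequence: RLTRLRBL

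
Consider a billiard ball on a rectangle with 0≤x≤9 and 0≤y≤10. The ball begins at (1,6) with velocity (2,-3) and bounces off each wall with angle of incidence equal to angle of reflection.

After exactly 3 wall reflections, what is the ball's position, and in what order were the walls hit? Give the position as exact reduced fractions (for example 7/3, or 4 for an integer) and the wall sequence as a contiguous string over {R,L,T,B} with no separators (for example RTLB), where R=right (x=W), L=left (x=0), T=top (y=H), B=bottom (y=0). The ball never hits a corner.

Final position: (19/3,10)
Wall sequence: BRT

1. t=2 → B at (5,0); v=(2,3)
2. t=2 → R at (9,6); v=(-2,3)
3. t=4/3 → T at (19/3,10); v=(-2,-3)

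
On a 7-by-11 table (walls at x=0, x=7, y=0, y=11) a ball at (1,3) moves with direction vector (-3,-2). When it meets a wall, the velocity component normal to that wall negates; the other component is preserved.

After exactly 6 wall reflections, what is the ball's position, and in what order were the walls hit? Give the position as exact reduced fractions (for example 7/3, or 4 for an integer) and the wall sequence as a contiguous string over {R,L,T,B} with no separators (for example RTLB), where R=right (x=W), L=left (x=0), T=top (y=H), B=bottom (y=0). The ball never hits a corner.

1. t=1/3 → L at (0,7/3); v=(3,-2)
2. t=7/6 → B at (7/2,0); v=(3,2)
3. t=7/6 → R at (7,7/3); v=(-3,2)
4. t=7/3 → L at (0,7); v=(3,2)
5. t=2 → T at (6,11); v=(3,-2)
6. t=1/3 → R at (7,31/3); v=(-3,-2)

Final position: (7,31/3)
Wall sequence: LBRLTR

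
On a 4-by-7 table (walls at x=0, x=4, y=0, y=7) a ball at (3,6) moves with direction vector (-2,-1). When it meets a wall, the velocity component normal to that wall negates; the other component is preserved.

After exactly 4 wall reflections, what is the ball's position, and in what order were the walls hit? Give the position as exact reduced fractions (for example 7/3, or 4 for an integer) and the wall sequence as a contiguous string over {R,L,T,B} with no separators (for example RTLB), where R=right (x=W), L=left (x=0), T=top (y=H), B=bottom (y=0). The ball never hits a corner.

Final position: (1,0)
Wall sequence: LRLB

1. t=3/2 → L at (0,9/2); v=(2,-1)
2. t=2 → R at (4,5/2); v=(-2,-1)
3. t=2 → L at (0,1/2); v=(2,-1)
4. t=1/2 → B at (1,0); v=(2,1)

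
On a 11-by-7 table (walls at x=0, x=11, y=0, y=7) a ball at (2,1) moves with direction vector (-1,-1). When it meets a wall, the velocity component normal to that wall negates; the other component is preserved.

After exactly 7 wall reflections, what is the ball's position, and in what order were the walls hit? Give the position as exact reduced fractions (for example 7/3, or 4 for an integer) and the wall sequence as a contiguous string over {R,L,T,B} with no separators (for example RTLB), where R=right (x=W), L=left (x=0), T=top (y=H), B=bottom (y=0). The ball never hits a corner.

1. t=1 → B at (1,0); v=(-1,1)
2. t=1 → L at (0,1); v=(1,1)
3. t=6 → T at (6,7); v=(1,-1)
4. t=5 → R at (11,2); v=(-1,-1)
5. t=2 → B at (9,0); v=(-1,1)
6. t=7 → T at (2,7); v=(-1,-1)
7. t=2 → L at (0,5); v=(1,-1)

Final position: (0,5)
Wall sequence: BLTRBTL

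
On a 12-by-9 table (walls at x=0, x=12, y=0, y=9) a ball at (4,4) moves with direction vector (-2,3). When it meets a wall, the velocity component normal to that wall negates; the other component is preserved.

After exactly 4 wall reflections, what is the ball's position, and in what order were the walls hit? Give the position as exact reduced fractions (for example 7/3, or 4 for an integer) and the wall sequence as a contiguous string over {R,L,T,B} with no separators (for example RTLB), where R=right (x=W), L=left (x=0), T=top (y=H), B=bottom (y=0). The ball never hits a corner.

1. t=5/3 → T at (2/3,9); v=(-2,-3)
2. t=1/3 → L at (0,8); v=(2,-3)
3. t=8/3 → B at (16/3,0); v=(2,3)
4. t=3 → T at (34/3,9); v=(2,-3)

Final position: (34/3,9)
Wall sequence: TLBT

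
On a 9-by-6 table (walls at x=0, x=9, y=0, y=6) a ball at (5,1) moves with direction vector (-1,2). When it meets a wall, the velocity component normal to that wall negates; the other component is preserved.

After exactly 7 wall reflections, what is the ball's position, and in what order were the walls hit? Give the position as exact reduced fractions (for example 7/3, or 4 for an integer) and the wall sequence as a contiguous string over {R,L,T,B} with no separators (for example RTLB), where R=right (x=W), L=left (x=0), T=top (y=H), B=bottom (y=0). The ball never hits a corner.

Final position: (17/2,6)
Wall sequence: TLBTBRT

1. t=5/2 → T at (5/2,6); v=(-1,-2)
2. t=5/2 → L at (0,1); v=(1,-2)
3. t=1/2 → B at (1/2,0); v=(1,2)
4. t=3 → T at (7/2,6); v=(1,-2)
5. t=3 → B at (13/2,0); v=(1,2)
6. t=5/2 → R at (9,5); v=(-1,2)
7. t=1/2 → T at (17/2,6); v=(-1,-2)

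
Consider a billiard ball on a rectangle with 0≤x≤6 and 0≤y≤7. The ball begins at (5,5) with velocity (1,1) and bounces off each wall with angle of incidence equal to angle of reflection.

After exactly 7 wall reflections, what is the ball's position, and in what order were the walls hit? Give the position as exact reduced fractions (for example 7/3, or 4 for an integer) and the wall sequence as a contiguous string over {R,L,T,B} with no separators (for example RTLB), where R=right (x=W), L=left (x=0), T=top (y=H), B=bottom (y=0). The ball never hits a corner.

Final position: (0,4)
Wall sequence: RTLBRTL

1. t=1 → R at (6,6); v=(-1,1)
2. t=1 → T at (5,7); v=(-1,-1)
3. t=5 → L at (0,2); v=(1,-1)
4. t=2 → B at (2,0); v=(1,1)
5. t=4 → R at (6,4); v=(-1,1)
6. t=3 → T at (3,7); v=(-1,-1)
7. t=3 → L at (0,4); v=(1,-1)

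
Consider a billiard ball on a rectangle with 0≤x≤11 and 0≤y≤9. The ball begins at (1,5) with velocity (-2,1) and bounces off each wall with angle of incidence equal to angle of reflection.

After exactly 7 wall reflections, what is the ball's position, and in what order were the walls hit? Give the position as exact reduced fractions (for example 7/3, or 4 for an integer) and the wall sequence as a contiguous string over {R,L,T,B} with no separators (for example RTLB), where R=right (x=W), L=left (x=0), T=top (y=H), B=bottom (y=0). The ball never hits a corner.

Final position: (1,9)
Wall sequence: LTRLBRT

1. t=1/2 → L at (0,11/2); v=(2,1)
2. t=7/2 → T at (7,9); v=(2,-1)
3. t=2 → R at (11,7); v=(-2,-1)
4. t=11/2 → L at (0,3/2); v=(2,-1)
5. t=3/2 → B at (3,0); v=(2,1)
6. t=4 → R at (11,4); v=(-2,1)
7. t=5 → T at (1,9); v=(-2,-1)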